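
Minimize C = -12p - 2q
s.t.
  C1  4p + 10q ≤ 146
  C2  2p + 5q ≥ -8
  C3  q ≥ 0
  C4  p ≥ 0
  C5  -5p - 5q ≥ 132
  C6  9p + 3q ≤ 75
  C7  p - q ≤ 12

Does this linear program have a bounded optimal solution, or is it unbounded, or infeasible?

infeasible

The boundaries 4p + 10q = 146 and p = 0 meet at (0, 73/5), but that point violates -5p - 5q ≥ 132. Every candidate vertex is excluded by some other constraint, so the feasible region is empty.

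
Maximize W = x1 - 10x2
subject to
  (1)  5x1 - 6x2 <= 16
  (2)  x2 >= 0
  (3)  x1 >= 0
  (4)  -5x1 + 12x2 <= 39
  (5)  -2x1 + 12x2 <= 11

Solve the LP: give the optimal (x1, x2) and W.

Corner points and W = x1 - 10x2:
  (16/5, 0) → W = 16/5
  (43/8, 29/16) → W = -51/4
  (0, 0) → W = 0
  (0, 11/12) → W = -55/6

The binding constraints are 5x1 - 6x2 = 16 and x2 = 0.
Solving simultaneously gives x1 = 16/5, x2 = 0.

x1 = 16/5, x2 = 0, maximum W = 16/5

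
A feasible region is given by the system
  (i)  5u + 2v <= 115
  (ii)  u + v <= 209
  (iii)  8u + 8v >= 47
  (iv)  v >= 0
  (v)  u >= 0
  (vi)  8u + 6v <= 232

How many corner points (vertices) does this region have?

5

Of the 14 pairwise boundary intersections, those satisfying every inequality are:
  (23, 0)
  (113/7, 120/7)
  (47/8, 0)
  (0, 47/8)
  (0, 116/3)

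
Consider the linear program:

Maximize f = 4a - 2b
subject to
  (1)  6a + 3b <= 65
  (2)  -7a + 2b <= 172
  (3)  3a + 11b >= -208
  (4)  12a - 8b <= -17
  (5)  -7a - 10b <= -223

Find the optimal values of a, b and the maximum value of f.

Feasible corners and f = 4a - 2b:
  (-386/33, 1487/33) → f = -1506/11
  (-19/39, 883/39) → f = -614/13
  (-91/6, 395/12) → f = -253/2

The binding constraints are 6a + 3b = 65 and -7a - 10b = -223.
Solving simultaneously gives a = -19/39, b = 883/39.

a = -19/39, b = 883/39, maximum f = -614/13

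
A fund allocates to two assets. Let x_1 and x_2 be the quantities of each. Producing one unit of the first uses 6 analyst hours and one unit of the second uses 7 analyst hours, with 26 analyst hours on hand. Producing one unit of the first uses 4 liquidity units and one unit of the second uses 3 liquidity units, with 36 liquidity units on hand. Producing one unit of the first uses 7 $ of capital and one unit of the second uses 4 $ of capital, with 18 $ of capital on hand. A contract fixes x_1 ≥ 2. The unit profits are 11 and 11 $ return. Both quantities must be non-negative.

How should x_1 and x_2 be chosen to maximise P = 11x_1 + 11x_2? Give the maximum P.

x_1 = 2, x_2 = 1, maximum P = 33

Feasible corners and P = 11x_1 + 11x_2:
  (18/7, 0) → P = 198/7
  (2, 0) → P = 22
  (2, 1) → P = 33

The optimum lies where 7x_1 + 4x_2 = 18 and x_1 = 2.
Solving simultaneously gives x_1 = 2, x_2 = 1.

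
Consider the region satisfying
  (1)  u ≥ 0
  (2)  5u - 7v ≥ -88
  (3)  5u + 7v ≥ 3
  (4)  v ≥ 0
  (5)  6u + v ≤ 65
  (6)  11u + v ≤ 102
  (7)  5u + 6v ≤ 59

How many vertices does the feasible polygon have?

5

The feasible vertices (each the meet of two boundaries and inside every other half-plane) are:
  (0, 3/7)
  (0, 59/6)
  (3/5, 0)
  (102/11, 0)
  (553/61, 139/61)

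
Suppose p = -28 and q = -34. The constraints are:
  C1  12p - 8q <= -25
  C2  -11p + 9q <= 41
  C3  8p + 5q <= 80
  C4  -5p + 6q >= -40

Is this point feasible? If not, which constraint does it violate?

not feasible — violates C4

Constraint C4: -5p + 6q = -64, which is not ≥ -40. All other constraints are satisfied.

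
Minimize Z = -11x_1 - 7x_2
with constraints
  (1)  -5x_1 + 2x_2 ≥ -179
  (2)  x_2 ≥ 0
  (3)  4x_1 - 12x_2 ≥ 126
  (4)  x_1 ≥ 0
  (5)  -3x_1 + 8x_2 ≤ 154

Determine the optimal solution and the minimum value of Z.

Feasible corners and Z = -11x_1 - 7x_2:
  (179/5, 0) → Z = -1969/5
  (474/13, 43/26) → Z = -10729/26
  (63/2, 0) → Z = -693/2

The binding constraints are -5x_1 + 2x_2 = -179 and 4x_1 - 12x_2 = 126.
Solving simultaneously gives x_1 = 474/13, x_2 = 43/26.

x_1 = 474/13, x_2 = 43/26, minimum Z = -10729/26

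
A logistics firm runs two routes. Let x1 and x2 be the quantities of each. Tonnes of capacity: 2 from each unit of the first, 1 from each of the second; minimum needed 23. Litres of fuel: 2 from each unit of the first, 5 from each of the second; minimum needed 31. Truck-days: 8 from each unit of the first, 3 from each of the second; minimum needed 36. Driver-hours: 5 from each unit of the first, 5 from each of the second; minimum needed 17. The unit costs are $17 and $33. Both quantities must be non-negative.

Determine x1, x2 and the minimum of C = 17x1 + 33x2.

Corner points and C = 17x1 + 33x2:
  (0, 23) → C = 759
  (31/2, 0) → C = 527/2
  (21/2, 2) → C = 489/2
The feasible region is unbounded (it extends along (0, 1), (1, 0)), but C strictly increases along every unbounded feasible direction, so there is no improving ray and the minimum is attained at a vertex.

The optimum lies where 2x1 + x2 = 23 and 2x1 + 5x2 = 31.
Solving simultaneously gives x1 = 21/2, x2 = 2.

x1 = 21/2, x2 = 2, minimum C = 489/2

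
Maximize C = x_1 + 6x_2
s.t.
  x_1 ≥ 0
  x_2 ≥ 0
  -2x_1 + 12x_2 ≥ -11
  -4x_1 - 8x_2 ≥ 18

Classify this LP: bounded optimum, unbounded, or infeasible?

The boundaries x_1 = 0 and x_2 = 0 meet at (0, 0), but that point violates -4x_1 - 8x_2 ≥ 18. Every candidate vertex is excluded by some other constraint, so the feasible region is empty.

infeasible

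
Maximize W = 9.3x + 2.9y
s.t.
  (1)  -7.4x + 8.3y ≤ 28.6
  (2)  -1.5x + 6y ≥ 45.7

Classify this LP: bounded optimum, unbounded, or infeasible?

unbounded

From the feasible point (20771/3195, 29528/3195), moving in the direction (6, 1.5) keeps every constraint satisfied while W increases without bound.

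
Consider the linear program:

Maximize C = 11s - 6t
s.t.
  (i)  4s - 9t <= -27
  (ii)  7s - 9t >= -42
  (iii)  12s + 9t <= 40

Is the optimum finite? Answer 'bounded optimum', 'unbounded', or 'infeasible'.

Vertices and C = 11s - 6t:
  (-5, 7/9) → C = -179/3
  (13/16, 121/36) → C = -539/48
  (-2/19, 784/171) → C = -86/3
The feasible region has finitely many vertices and no improving ray; the maximum is -539/48 at (13/16, 121/36).

bounded optimum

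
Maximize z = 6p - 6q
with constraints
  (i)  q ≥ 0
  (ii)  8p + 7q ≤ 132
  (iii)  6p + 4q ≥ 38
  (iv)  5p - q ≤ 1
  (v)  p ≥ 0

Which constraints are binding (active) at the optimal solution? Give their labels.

Feasible corners and z = 6p - 6q:
  (139/43, 652/43) → z = -3078/43
  (0, 132/7) → z = -792/7
  (21/13, 92/13) → z = -426/13
  (0, 19/2) → z = -57

The maximum is at (21/13, 92/13). Substituting into each constraint, equality holds for (iii) and (iv); the remaining constraints have slack.

(iii) and (iv)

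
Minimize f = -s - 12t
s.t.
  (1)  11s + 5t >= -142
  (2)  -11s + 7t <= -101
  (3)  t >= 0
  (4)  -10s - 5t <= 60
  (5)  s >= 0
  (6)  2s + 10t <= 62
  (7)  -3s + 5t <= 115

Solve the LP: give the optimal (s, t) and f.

s = 361/31, t = 120/31, minimum f = -1801/31

Extreme points and f = -s - 12t:
  (101/11, 0) → f = -101/11
  (361/31, 120/31) → f = -1801/31
  (31, 0) → f = -31

The binding constraints are -11s + 7t = -101 and 2s + 10t = 62.
Solving simultaneously gives s = 361/31, t = 120/31.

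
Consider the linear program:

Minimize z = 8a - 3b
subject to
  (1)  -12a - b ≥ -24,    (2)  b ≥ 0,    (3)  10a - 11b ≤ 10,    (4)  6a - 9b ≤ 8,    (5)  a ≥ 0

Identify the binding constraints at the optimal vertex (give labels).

Extreme points and z = 8a - 3b:
  (137/71, 60/71) → z = 916/71
  (0, 24) → z = -72
  (1, 0) → z = 8
  (0, 0) → z = 0

The minimum is at (0, 24). Substituting into each constraint, equality holds for (1) and (5); the remaining constraints have slack.

(1) and (5)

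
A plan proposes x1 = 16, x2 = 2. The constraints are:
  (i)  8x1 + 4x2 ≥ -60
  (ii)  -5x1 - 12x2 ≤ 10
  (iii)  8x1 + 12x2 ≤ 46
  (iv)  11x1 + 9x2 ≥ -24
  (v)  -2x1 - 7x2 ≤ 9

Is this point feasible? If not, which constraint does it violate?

not feasible — violates (iii)

Constraint (iii): 8x1 + 12x2 = 152, which is not ≤ 46. All other constraints are satisfied.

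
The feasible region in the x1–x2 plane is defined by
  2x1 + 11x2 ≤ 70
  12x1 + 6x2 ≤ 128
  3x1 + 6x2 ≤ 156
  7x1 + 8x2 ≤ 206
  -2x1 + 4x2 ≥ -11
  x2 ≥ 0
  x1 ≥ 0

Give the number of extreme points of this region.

The feasible vertices (each the meet of two boundaries and inside every other half-plane) are:
  (247/30, 73/15)
  (0, 70/11)
  (289/30, 31/15)
  (11/2, 0)
  (0, 0)

5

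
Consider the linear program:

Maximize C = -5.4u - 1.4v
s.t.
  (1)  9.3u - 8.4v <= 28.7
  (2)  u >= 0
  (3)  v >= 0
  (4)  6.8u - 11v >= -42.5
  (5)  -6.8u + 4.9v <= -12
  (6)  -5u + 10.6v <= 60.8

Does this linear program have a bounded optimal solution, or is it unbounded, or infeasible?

Extreme points and C = -5.4u - 1.4v:
  (287/93, 0) → C = -2583/155
  (40747/2829, 35447/2829) → C = -1348298/14145
  (30/17, 0) → C = -162/17
  (34025/4148, 545/61) → C = -235619/4148
  (10915/854, 10047/854) → C = -182517/2135
The feasible region has finitely many vertices and no improving ray; the maximum is -162/17 at (30/17, 0).

bounded optimum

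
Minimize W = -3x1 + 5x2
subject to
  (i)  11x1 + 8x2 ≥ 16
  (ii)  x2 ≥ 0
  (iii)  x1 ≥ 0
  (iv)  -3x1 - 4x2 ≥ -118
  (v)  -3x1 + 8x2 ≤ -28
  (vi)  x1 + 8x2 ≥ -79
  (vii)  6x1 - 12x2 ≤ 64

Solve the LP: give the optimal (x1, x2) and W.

Vertices and W = -3x1 + 5x2:
  (28/3, 0) → W = -28
  (32/3, 0) → W = -32
  (44/3, 2) → W = -34

The optimum lies where -3x1 + 8x2 = -28 and 6x1 - 12x2 = 64.
Solving simultaneously gives x1 = 44/3, x2 = 2.

x1 = 44/3, x2 = 2, minimum W = -34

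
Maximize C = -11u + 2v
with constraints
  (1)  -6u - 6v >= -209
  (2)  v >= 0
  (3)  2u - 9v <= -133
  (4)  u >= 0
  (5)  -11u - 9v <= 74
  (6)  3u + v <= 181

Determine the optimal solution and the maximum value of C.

u = 0, v = 209/6, maximum C = 209/3

Vertices and C = -11u + 2v:
  (361/22, 608/33) → C = -9481/66
  (0, 209/6) → C = 209/3
  (0, 133/9) → C = 266/9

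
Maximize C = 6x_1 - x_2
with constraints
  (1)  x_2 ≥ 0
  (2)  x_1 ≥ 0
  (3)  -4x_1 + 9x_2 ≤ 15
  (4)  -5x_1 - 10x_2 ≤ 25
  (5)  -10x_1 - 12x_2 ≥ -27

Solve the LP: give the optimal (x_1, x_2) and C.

x_1 = 27/10, x_2 = 0, maximum C = 81/5

Feasible corners and C = 6x_1 - x_2:
  (0, 0) → C = 0
  (27/10, 0) → C = 81/5
  (0, 5/3) → C = -5/3
  (21/46, 43/23) → C = 20/23

The optimum lies where x_2 = 0 and -10x_1 - 12x_2 = -27.
Solving simultaneously gives x_1 = 27/10, x_2 = 0.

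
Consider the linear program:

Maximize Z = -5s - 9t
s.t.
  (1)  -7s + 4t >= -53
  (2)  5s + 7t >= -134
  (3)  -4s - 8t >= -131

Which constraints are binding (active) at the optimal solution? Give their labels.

Extreme points and Z = -5s - 9t:
  (-55/23, -401/23) → Z = 3884/23
  (79/6, 235/24) → Z = -3695/24
  (-663/4, 397/4) → Z = -129/2

The maximum is at (-55/23, -401/23). Substituting into each constraint, equality holds for (1) and (2); the remaining constraints have slack.

(1) and (2)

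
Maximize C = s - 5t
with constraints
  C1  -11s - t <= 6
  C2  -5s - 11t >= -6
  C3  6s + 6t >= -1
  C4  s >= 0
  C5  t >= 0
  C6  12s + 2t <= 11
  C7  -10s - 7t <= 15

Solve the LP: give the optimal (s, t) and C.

Extreme points and C = s - 5t:
  (0, 6/11) → C = -30/11
  (109/122, 17/122) → C = 12/61
  (0, 0) → C = 0
  (11/12, 0) → C = 11/12

At the optimal vertex, t = 0 and 12s + 2t = 11.
Solving simultaneously gives s = 11/12, t = 0.

s = 11/12, t = 0, maximum C = 11/12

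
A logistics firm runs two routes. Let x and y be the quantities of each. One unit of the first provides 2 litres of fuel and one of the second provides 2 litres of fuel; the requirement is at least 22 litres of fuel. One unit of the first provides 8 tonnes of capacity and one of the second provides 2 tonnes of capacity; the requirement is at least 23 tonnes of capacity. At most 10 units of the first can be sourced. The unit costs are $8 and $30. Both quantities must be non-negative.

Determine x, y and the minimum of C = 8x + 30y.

Feasible corners and C = 8x + 30y:
  (0, 23/2) → C = 345
  (1/6, 65/6) → C = 979/3
  (10, 1) → C = 110
The feasible region is unbounded (it extends along (0, 1)), but C strictly increases along every unbounded feasible direction, so there is no improving ray and the minimum is attained at a vertex.

The optimum lies where 2x + 2y = 22 and x = 10.
Solving simultaneously gives x = 10, y = 1.

x = 10, y = 1, minimum C = 110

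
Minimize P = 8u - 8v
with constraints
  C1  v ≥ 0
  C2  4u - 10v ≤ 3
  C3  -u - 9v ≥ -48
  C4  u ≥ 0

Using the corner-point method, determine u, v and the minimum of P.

Vertices and P = 8u - 8v:
  (3/4, 0) → P = 6
  (0, 0) → P = 0
  (507/46, 189/46) → P = 1272/23
  (0, 16/3) → P = -128/3

The optimum lies where -u - 9v = -48 and u = 0.
Solving simultaneously gives u = 0, v = 16/3.

u = 0, v = 16/3, minimum P = -128/3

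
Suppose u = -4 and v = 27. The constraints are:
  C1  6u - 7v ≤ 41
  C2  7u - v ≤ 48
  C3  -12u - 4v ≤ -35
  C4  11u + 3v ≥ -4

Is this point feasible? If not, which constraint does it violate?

feasible

C1: -213 ≤ 41 ✓
C2: -55 ≤ 48 ✓
C3: -60 ≤ -35 ✓
C4: 37 ≥ -4 ✓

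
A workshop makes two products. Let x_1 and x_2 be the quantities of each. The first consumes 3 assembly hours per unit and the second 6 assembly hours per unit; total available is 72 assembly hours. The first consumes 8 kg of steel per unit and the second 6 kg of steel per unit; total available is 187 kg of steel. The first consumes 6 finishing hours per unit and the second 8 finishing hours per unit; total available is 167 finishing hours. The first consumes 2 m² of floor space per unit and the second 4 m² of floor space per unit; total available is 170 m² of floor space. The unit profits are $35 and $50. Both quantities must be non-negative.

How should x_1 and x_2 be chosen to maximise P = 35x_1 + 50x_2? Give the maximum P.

x_1 = 23, x_2 = 1/2, maximum P = 830

Feasible corners and P = 35x_1 + 50x_2:
  (0, 0) → P = 0
  (0, 12) → P = 600
  (187/8, 0) → P = 6545/8
  (23, 1/2) → P = 830

At the optimal vertex, 3x_1 + 6x_2 = 72 and 8x_1 + 6x_2 = 187.
Solving simultaneously gives x_1 = 23, x_2 = 1/2.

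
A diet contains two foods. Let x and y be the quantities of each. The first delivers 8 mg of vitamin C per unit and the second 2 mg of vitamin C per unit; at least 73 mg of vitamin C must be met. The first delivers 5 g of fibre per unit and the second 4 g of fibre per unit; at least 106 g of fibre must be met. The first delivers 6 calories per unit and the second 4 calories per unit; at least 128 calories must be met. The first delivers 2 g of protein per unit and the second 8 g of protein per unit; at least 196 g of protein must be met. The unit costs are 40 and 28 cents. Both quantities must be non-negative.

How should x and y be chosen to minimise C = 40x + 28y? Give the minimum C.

Feasible corners and C = 40x + 28y:
  (0, 73/2) → C = 1022
  (98, 0) → C = 3920
  (9/5, 293/10) → C = 4462/5
  (6, 23) → C = 884
The feasible region is unbounded (it extends along (0, 1), (1, 0)), but C strictly increases along every unbounded feasible direction, so there is no improving ray and the minimum is attained at a vertex.

The binding constraints are 6x + 4y = 128 and 2x + 8y = 196.
Solving simultaneously gives x = 6, y = 23.

x = 6, y = 23, minimum C = 884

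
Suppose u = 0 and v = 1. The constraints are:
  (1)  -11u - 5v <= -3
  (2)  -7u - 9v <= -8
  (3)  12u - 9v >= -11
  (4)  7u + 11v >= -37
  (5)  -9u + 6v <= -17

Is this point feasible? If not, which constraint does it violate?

not feasible — violates (5)

Constraint (5): -9u + 6v = 6, which is not ≤ -17. All other constraints are satisfied.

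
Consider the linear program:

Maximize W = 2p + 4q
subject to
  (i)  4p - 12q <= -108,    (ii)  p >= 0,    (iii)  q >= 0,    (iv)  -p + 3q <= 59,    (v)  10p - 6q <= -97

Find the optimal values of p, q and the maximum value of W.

p = 21/8, q = 493/24, maximum W = 1049/12

Extreme points and W = 2p + 4q:
  (0, 59/3) → W = 236/3
  (0, 97/6) → W = 194/3
  (21/8, 493/24) → W = 1049/12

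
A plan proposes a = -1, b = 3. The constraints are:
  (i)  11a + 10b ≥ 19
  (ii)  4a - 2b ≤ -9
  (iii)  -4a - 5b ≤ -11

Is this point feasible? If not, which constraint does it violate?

feasible

(i): 19 ≥ 19 ✓
(ii): -10 ≤ -9 ✓
(iii): -11 ≤ -11 ✓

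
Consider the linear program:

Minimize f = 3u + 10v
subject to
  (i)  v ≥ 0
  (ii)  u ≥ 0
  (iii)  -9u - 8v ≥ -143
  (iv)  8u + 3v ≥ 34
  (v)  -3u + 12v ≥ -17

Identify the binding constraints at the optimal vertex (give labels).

(i) and (iv)

Corner points and f = 3u + 10v:
  (17/4, 0) → f = 51/4
  (17/3, 0) → f = 17
  (0, 143/8) → f = 715/4
  (0, 34/3) → f = 340/3
  (463/33, 23/11) → f = 63

The minimum is at (17/4, 0). Substituting into each constraint, equality holds for (i) and (iv); the remaining constraints have slack.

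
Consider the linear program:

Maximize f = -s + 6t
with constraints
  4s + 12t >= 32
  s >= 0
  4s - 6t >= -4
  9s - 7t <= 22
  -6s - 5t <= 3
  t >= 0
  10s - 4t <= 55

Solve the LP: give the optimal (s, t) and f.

Corner points and f = -s + 6t:
  (2, 2) → f = 10
  (61/17, 25/17) → f = 89/17
  (80/13, 62/13) → f = 292/13

s = 80/13, t = 62/13, maximum f = 292/13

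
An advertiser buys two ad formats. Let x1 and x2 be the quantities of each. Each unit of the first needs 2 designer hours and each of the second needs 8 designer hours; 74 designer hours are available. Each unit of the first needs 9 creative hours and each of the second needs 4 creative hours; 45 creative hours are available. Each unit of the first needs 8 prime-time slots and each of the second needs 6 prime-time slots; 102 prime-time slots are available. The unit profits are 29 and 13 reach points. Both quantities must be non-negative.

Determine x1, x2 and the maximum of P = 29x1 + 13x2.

x1 = 1, x2 = 9, maximum P = 146

Extreme points and P = 29x1 + 13x2:
  (0, 0) → P = 0
  (0, 37/4) → P = 481/4
  (5, 0) → P = 145
  (1, 9) → P = 146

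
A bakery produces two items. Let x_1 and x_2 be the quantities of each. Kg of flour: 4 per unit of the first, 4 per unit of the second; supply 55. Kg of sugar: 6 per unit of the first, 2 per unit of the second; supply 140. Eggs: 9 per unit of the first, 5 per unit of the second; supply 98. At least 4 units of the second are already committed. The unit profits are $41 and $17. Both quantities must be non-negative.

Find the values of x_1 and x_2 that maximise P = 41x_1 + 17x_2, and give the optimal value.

Vertices and P = 41x_1 + 17x_2:
  (0, 55/4) → P = 935/4
  (0, 4) → P = 68
  (117/16, 103/16) → P = 1637/4
  (26/3, 4) → P = 1270/3

The optimum lies where 9x_1 + 5x_2 = 98 and x_2 = 4.
Solving simultaneously gives x_1 = 26/3, x_2 = 4.

x_1 = 26/3, x_2 = 4, maximum P = 1270/3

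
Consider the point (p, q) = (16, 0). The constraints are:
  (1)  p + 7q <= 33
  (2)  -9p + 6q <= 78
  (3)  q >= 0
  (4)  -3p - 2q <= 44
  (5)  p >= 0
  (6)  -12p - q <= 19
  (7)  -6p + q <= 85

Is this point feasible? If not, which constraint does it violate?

feasible

(1): 16 ≤ 33 ✓
(2): -144 ≤ 78 ✓
(3): 0 ≥ 0 ✓
(4): -48 ≤ 44 ✓
(5): 16 ≥ 0 ✓
(6): -192 ≤ 19 ✓
(7): -96 ≤ 85 ✓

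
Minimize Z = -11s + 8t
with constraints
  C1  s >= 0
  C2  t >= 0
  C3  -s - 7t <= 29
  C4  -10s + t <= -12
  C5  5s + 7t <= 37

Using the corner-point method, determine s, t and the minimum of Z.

s = 37/5, t = 0, minimum Z = -407/5

Extreme points and Z = -11s + 8t:
  (6/5, 0) → Z = -66/5
  (37/5, 0) → Z = -407/5
  (121/75, 62/15) → Z = 383/25

At the optimal vertex, t = 0 and 5s + 7t = 37.
Solving simultaneously gives s = 37/5, t = 0.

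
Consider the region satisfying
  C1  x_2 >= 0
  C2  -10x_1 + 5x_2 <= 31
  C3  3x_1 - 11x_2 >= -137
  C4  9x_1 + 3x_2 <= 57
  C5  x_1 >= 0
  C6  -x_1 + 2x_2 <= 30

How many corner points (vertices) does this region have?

The feasible vertices (each the meet of two boundaries and inside every other half-plane) are:
  (19/3, 0)
  (0, 0)
  (64/25, 283/25)
  (0, 31/5)

4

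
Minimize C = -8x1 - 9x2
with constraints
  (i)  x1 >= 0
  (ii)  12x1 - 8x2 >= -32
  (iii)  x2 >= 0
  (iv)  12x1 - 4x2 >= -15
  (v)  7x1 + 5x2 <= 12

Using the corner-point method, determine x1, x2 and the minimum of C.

x1 = 0, x2 = 12/5, minimum C = -108/5

Feasible corners and C = -8x1 - 9x2:
  (0, 0) → C = 0
  (0, 12/5) → C = -108/5
  (12/7, 0) → C = -96/7

The optimum lies where x1 = 0 and 7x1 + 5x2 = 12.
Solving simultaneously gives x1 = 0, x2 = 12/5.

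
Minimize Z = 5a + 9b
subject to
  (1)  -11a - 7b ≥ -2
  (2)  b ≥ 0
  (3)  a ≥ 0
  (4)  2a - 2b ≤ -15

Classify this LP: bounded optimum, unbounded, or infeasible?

infeasible

The boundaries -11a - 7b = -2 and b = 0 meet at (2/11, 0), but that point violates 2a - 2b ≤ -15. Every candidate vertex is excluded by some other constraint, so the feasible region is empty.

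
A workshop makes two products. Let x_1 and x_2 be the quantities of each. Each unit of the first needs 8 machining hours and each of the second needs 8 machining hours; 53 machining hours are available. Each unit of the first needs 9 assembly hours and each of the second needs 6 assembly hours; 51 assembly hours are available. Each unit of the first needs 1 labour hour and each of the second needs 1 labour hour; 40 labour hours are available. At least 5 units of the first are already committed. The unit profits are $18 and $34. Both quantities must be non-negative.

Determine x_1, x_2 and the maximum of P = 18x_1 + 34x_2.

x_1 = 5, x_2 = 1, maximum P = 124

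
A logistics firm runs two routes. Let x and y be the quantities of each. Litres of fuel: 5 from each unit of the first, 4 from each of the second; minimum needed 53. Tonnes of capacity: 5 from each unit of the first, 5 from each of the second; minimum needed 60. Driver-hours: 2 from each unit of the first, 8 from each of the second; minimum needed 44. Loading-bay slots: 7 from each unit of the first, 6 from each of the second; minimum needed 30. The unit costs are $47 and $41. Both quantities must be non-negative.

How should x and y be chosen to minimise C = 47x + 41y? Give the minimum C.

Extreme points and C = 47x + 41y:
  (0, 53/4) → C = 2173/4
  (22, 0) → C = 1034
  (5, 7) → C = 522
  (26/3, 10/3) → C = 544
The feasible region is unbounded (it extends along (0, 1), (1, 0)), but C strictly increases along every unbounded feasible direction, so there is no improving ray and the minimum is attained at a vertex.

x = 5, y = 7, minimum C = 522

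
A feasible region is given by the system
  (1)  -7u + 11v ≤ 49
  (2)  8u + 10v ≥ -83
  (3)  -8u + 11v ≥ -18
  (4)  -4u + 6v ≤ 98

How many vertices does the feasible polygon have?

3

Of the 6 pairwise boundary intersections, those satisfying every inequality are:
  (-1403/158, -189/158)
  (67, 518/11)
  (-733/168, -101/21)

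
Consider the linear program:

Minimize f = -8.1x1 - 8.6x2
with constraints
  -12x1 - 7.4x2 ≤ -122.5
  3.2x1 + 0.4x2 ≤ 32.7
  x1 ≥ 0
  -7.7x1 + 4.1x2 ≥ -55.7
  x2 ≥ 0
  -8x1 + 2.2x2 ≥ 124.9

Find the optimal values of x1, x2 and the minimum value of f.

x1 = 0, x2 = 81.75, minimum f = -703.05

Extreme points and f = -8.1x1 - 8.6x2:
  (0, 327/4) → f = -14061/20
  (1099/512, 4133/64) → f = -2932523/5120
  (0, 1249/22) → f = -53707/110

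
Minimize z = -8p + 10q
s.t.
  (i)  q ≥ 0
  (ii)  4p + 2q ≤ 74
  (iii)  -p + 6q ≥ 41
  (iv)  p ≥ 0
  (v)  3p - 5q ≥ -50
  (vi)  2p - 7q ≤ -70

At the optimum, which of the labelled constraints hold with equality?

(ii) and (vi)

Corner points and z = -8p + 10q:
  (135/13, 211/13) → z = 1030/13
  (189/16, 107/8) → z = 157/4
  (0, 10) → z = 100

The minimum is at (189/16, 107/8). Substituting into each constraint, equality holds for (ii) and (vi); the remaining constraints have slack.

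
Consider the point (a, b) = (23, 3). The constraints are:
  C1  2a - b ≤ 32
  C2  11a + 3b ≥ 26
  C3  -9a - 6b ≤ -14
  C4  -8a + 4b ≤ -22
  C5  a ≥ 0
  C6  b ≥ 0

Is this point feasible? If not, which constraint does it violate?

Constraint C1: 2a - b = 43, which is not ≤ 32. All other constraints are satisfied.

not feasible — violates C1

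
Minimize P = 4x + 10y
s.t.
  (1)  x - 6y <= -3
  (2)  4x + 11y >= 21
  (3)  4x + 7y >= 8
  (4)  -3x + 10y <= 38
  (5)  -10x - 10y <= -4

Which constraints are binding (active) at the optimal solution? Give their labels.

(2) and (5)

Corner points and P = 4x + 10y:
  (93/35, 33/35) → P = 702/35
  (-83/35, 97/35) → P = 638/35
  (-34/13, 196/65) → P = 256/13
The feasible region is unbounded (it extends along (6, 1), (10, 3)), but P strictly increases along every unbounded feasible direction, so there is no improving ray and the minimum is attained at a vertex.

The minimum is at (-83/35, 97/35). Substituting into each constraint, equality holds for (2) and (5); the remaining constraints have slack.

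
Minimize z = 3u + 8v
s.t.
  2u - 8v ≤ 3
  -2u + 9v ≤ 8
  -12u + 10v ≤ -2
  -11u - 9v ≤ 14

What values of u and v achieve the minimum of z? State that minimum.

Extreme points and z = 3u + 8v:
  (91/2, 11) → z = 449/2
  (-7/38, -8/19) → z = -149/38
  (49/44, 25/22) → z = 547/44

The binding constraints are 2u - 8v = 3 and -12u + 10v = -2.
Solving simultaneously gives u = -7/38, v = -8/19.

u = -7/38, v = -8/19, minimum z = -149/38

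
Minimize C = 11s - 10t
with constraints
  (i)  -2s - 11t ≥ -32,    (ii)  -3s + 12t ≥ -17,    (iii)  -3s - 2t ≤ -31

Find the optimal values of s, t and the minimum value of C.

s = 277/29, t = 34/29, minimum C = 2707/29

Vertices and C = 11s - 10t:
  (571/57, 62/57) → C = 1887/19
  (277/29, 34/29) → C = 2707/29
  (29/3, 1) → C = 289/3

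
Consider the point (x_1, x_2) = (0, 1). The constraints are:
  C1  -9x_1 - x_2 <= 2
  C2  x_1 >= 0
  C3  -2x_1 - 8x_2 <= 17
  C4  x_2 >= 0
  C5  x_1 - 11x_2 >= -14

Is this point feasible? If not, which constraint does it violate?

feasible

C1: -1 ≤ 2 ✓
C2: 0 ≥ 0 ✓
C3: -8 ≤ 17 ✓
C4: 1 ≥ 0 ✓
C5: -11 ≥ -14 ✓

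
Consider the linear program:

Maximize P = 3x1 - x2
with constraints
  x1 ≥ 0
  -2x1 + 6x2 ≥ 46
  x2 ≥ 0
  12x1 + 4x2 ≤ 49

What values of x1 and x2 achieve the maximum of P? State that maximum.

x1 = 11/8, x2 = 65/8, maximum P = -4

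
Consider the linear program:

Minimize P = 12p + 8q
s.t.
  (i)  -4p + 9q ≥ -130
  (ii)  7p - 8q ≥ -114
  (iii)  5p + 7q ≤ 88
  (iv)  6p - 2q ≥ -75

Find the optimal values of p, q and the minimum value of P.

Vertices and P = 12p + 8q:
  (1702/73, -298/73) → P = 18040/73
  (-935/46, -540/23) → P = -9930/23
  (-94/89, 1186/89) → P = 8360/89
  (-186/17, 159/34) → P = -1596/17

The binding constraints are -4p + 9q = -130 and 6p - 2q = -75.
Solving simultaneously gives p = -935/46, q = -540/23.

p = -935/46, q = -540/23, minimum P = -9930/23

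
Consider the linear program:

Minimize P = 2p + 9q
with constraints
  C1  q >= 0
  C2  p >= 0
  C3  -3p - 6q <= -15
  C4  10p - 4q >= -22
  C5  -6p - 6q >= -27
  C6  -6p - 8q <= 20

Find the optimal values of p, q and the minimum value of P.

p = 4, q = 1/2, minimum P = 25/2

Feasible corners and P = 2p + 9q:
  (0, 5/2) → P = 45/2
  (0, 9/2) → P = 81/2
  (4, 1/2) → P = 25/2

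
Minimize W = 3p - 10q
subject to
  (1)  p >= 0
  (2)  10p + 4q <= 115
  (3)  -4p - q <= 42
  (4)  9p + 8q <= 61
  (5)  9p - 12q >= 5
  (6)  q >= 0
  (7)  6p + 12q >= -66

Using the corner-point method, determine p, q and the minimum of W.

p = 193/45, q = 14/5, minimum W = -227/15

Corner points and W = 3p - 10q:
  (193/45, 14/5) → W = -227/15
  (61/9, 0) → W = 61/3
  (5/9, 0) → W = 5/3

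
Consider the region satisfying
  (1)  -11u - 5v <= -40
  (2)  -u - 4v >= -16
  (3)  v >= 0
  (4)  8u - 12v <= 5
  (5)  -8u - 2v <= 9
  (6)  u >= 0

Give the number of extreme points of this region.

The feasible vertices (each the meet of two boundaries and inside every other half-plane) are:
  (80/39, 136/39)
  (505/172, 265/172)
  (53/11, 123/44)

3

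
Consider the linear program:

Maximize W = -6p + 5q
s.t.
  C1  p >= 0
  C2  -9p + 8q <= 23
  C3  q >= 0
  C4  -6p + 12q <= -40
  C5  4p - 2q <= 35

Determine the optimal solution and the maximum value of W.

p = 20/3, q = 0, maximum W = -40

Vertices and W = -6p + 5q:
  (20/3, 0) → W = -40
  (35/4, 0) → W = -105/2
  (85/9, 25/18) → W = -895/18

The optimum lies where q = 0 and -6p + 12q = -40.
Solving simultaneously gives p = 20/3, q = 0.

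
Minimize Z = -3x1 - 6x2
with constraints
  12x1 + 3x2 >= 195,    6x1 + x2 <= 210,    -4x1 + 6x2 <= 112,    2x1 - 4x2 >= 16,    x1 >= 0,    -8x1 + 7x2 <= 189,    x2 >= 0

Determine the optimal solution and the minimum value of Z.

Feasible corners and Z = -3x1 - 6x2:
  (46/3, 11/3) → Z = -68
  (65/4, 0) → Z = -195/4
  (428/13, 162/13) → Z = -2256/13
  (35, 0) → Z = -105

The binding constraints are 6x1 + x2 = 210 and 2x1 - 4x2 = 16.
Solving simultaneously gives x1 = 428/13, x2 = 162/13.

x1 = 428/13, x2 = 162/13, minimum Z = -2256/13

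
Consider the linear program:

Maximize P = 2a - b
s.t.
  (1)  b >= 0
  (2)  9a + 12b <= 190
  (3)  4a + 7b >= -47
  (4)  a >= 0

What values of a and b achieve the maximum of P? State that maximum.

a = 190/9, b = 0, maximum P = 380/9

Feasible corners and P = 2a - b:
  (190/9, 0) → P = 380/9
  (0, 0) → P = 0
  (0, 95/6) → P = -95/6

At the optimal vertex, b = 0 and 9a + 12b = 190.
Solving simultaneously gives a = 190/9, b = 0.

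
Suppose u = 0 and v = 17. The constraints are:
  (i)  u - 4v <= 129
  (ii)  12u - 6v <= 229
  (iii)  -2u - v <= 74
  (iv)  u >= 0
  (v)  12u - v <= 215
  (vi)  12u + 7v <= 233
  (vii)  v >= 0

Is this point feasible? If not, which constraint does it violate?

feasible

(i): -68 ≤ 129 ✓
(ii): -102 ≤ 229 ✓
(iii): -17 ≤ 74 ✓
(iv): 0 ≥ 0 ✓
(v): -17 ≤ 215 ✓
(vi): 119 ≤ 233 ✓
(vii): 17 ≥ 0 ✓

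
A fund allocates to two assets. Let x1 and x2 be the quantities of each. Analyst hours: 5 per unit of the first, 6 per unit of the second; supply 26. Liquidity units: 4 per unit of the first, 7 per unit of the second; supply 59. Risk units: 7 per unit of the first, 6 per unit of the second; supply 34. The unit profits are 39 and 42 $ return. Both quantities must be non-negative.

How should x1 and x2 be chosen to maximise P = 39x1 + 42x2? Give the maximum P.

Feasible corners and P = 39x1 + 42x2:
  (0, 0) → P = 0
  (0, 13/3) → P = 182
  (34/7, 0) → P = 1326/7
  (4, 1) → P = 198

The optimum lies where 5x1 + 6x2 = 26 and 7x1 + 6x2 = 34.
Solving simultaneously gives x1 = 4, x2 = 1.

x1 = 4, x2 = 1, maximum P = 198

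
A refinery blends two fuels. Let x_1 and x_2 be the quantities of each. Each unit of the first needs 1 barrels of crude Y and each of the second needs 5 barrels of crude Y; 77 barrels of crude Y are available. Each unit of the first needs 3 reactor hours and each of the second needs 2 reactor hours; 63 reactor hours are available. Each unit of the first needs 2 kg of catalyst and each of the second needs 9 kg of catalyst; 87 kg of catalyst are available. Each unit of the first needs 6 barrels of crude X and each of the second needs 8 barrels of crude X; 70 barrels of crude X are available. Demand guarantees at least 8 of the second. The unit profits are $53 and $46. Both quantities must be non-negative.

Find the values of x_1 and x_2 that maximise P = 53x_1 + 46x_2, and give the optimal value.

x_1 = 1, x_2 = 8, maximum P = 421

Extreme points and P = 53x_1 + 46x_2:
  (0, 35/4) → P = 805/2
  (0, 8) → P = 368
  (1, 8) → P = 421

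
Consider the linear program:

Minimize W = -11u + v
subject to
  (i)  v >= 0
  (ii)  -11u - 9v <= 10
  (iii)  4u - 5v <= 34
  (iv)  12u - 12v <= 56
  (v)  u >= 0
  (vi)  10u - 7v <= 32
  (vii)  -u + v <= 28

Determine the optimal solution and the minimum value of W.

Corner points and W = -11u + v:
  (0, 0) → W = 0
  (16/5, 0) → W = -176/5
  (0, 28) → W = 28
  (76, 104) → W = -732

u = 76, v = 104, minimum W = -732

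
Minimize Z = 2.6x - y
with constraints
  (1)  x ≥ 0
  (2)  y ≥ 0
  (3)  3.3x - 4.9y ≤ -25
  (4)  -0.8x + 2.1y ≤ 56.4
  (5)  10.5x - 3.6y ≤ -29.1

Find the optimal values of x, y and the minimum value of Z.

x = 0, y = 188/7, minimum Z = -188/7

Feasible corners and Z = 2.6x - y:
  (0, 188/7) → Z = -188/7
  (0, 97/12) → Z = -97/12
  (1577/213, 18964/639) → Z = -33317/3195

The binding constraints are x = 0 and -0.8x + 2.1y = 56.4.
Solving simultaneously gives x = 0, y = 188/7.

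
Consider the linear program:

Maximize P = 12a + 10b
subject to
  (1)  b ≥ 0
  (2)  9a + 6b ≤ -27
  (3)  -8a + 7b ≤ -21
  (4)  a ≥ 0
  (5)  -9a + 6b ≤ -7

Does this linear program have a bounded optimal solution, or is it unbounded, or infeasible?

The boundaries b = 0 and -8a + 7b = -21 meet at (21/8, 0), but that point violates 9a + 6b ≤ -27. Every candidate vertex is excluded by some other constraint, so the feasible region is empty.

infeasible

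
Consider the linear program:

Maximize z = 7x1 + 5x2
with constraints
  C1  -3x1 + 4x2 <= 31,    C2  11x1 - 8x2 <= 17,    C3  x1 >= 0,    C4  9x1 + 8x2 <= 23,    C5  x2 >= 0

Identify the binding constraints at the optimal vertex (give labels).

Feasible corners and z = 7x1 + 5x2:
  (2, 5/8) → z = 137/8
  (17/11, 0) → z = 119/11
  (0, 23/8) → z = 115/8
  (0, 0) → z = 0

The maximum is at (2, 5/8). Substituting into each constraint, equality holds for C2 and C4; the remaining constraints have slack.

C2 and C4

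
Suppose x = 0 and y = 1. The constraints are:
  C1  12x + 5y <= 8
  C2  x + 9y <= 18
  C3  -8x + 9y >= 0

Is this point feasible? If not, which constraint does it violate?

C1: 5 ≤ 8 ✓
C2: 9 ≤ 18 ✓
C3: 9 ≥ 0 ✓

feasible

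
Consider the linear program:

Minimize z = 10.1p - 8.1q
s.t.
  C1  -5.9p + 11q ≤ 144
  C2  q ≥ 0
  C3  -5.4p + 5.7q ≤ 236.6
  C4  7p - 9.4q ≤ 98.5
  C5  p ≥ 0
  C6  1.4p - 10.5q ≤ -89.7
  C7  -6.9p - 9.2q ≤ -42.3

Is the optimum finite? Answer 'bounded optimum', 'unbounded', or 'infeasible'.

bounded optimum

Vertices and z = 10.1p - 8.1q:
  (121855/1077, 158915/2154) → z = 2348519/4308
  (0, 144/11) → z = -5832/55
  (187743/6034, 5470/431) → z = 12759063/60340
  (0, 299/35) → z = -24219/350
The feasible region has finitely many vertices and no improving ray; the minimum is -5832/55 at (0, 144/11).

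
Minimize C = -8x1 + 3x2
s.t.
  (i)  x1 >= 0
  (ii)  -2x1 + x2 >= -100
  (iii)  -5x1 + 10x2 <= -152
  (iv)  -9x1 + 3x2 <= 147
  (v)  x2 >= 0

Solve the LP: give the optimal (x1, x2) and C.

x1 = 848/15, x2 = 196/15, minimum C = -6196/15

Corner points and C = -8x1 + 3x2:
  (848/15, 196/15) → C = -6196/15
  (50, 0) → C = -400
  (152/5, 0) → C = -1216/5

The optimum lies where -2x1 + x2 = -100 and -5x1 + 10x2 = -152.
Solving simultaneously gives x1 = 848/15, x2 = 196/15.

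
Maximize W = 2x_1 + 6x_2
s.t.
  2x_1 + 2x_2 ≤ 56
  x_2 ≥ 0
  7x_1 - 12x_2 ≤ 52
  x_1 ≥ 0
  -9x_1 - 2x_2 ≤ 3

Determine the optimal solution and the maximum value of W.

x_1 = 0, x_2 = 28, maximum W = 168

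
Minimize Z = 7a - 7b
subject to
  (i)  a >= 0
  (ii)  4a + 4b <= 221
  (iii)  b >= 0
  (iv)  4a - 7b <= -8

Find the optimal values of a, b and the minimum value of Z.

Vertices and Z = 7a - 7b:
  (0, 221/4) → Z = -1547/4
  (0, 8/7) → Z = -8
  (1515/44, 229/11) → Z = 4193/44

The optimum lies where a = 0 and 4a + 4b = 221.
Solving simultaneously gives a = 0, b = 221/4.

a = 0, b = 221/4, minimum Z = -1547/4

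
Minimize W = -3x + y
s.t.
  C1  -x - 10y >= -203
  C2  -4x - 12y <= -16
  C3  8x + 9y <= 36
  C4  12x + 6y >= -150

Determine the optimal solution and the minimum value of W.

Feasible corners and W = -3x + y:
  (-1467/71, 1588/71) → W = 5989/71
  (-453/19, 431/19) → W = 1790/19
  (24/5, -4/15) → W = -44/3
  (-79/5, 33/5) → W = 54

The binding constraints are -4x - 12y = -16 and 8x + 9y = 36.
Solving simultaneously gives x = 24/5, y = -4/15.

x = 24/5, y = -4/15, minimum W = -44/3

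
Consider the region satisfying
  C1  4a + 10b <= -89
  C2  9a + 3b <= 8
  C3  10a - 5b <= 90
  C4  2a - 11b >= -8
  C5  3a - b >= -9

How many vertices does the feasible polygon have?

Of the 10 pairwise boundary intersections, those satisfying every inequality are:
  (91/24, -125/12)
  (-179/34, -231/34)
  (-27, -72)

3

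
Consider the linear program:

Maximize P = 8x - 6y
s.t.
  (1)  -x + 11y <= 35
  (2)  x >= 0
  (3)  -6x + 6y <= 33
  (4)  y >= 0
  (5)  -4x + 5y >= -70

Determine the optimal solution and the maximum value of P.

Extreme points and P = 8x - 6y:
  (0, 35/11) → P = -210/11
  (315/13, 70/13) → P = 2100/13
  (0, 0) → P = 0
  (35/2, 0) → P = 140

The binding constraints are -x + 11y = 35 and -4x + 5y = -70.
Solving simultaneously gives x = 315/13, y = 70/13.

x = 315/13, y = 70/13, maximum P = 2100/13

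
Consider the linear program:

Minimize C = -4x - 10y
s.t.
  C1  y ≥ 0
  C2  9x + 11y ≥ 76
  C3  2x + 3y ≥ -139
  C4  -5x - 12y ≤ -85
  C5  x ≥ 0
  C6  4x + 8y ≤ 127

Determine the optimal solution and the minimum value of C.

x = 0, y = 127/8, minimum C = -635/4

Extreme points and C = -4x - 10y:
  (17, 0) → C = -68
  (127/4, 0) → C = -127
  (0, 85/12) → C = -425/6
  (0, 127/8) → C = -635/4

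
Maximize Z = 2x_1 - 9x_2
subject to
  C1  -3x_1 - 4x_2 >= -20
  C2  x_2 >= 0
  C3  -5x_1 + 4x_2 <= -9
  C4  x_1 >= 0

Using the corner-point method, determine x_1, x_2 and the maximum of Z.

x_1 = 20/3, x_2 = 0, maximum Z = 40/3

Extreme points and Z = 2x_1 - 9x_2:
  (20/3, 0) → Z = 40/3
  (29/8, 73/32) → Z = -425/32
  (9/5, 0) → Z = 18/5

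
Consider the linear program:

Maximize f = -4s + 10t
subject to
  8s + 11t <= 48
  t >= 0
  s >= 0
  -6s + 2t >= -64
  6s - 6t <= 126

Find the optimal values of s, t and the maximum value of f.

s = 0, t = 48/11, maximum f = 480/11

Extreme points and f = -4s + 10t:
  (6, 0) → f = -24
  (0, 48/11) → f = 480/11
  (0, 0) → f = 0

The binding constraints are 8s + 11t = 48 and s = 0.
Solving simultaneously gives s = 0, t = 48/11.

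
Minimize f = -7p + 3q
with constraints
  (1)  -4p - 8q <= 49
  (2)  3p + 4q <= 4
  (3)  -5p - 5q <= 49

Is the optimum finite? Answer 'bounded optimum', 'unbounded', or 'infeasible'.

Feasible corners and f = -7p + 3q:
  (57/2, -163/8) → f = -2085/8
  (-147/20, -49/20) → f = 441/10
  (-216/5, 167/5) → f = 2013/5
The feasible region has finitely many vertices and no improving ray; the minimum is -2085/8 at (57/2, -163/8).

bounded optimum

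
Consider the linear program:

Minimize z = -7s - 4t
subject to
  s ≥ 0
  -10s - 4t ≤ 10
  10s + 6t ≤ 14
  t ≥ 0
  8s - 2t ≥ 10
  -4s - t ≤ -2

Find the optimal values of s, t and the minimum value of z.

s = 7/5, t = 0, minimum z = -49/5

Vertices and z = -7s - 4t:
  (7/5, 0) → z = -49/5
  (22/17, 3/17) → z = -166/17
  (5/4, 0) → z = -35/4

The optimum lies where 10s + 6t = 14 and t = 0.
Solving simultaneously gives s = 7/5, t = 0.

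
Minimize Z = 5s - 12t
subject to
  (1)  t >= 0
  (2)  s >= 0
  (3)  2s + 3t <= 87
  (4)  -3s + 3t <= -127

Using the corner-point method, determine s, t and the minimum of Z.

Extreme points and Z = 5s - 12t:
  (87/2, 0) → Z = 435/2
  (127/3, 0) → Z = 635/3
  (214/5, 7/15) → Z = 1042/5

The binding constraints are 2s + 3t = 87 and -3s + 3t = -127.
Solving simultaneously gives s = 214/5, t = 7/15.

s = 214/5, t = 7/15, minimum Z = 1042/5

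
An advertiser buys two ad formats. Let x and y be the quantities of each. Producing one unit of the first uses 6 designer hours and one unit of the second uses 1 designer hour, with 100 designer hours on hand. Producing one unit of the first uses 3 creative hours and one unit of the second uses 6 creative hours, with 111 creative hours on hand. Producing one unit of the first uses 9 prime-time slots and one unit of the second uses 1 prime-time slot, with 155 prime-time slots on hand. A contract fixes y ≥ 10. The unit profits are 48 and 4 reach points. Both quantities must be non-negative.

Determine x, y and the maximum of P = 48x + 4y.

Feasible corners and P = 48x + 4y:
  (0, 37/2) → P = 74
  (0, 10) → P = 40
  (163/11, 122/11) → P = 8312/11
  (15, 10) → P = 760

The optimum lies where 6x + y = 100 and y = 10.
Solving simultaneously gives x = 15, y = 10.

x = 15, y = 10, maximum P = 760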